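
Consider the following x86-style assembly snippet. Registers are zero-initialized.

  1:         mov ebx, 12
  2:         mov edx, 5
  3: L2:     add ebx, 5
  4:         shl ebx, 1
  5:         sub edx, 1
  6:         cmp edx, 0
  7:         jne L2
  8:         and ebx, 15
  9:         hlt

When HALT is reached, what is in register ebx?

6

mov ebx, 12 → ebx=12
mov edx, 5 → edx=5
add ebx, 5 → ebx=12+5=17
shl ebx, 1 → ebx=17<<1=34
sub edx, 1 → edx=5-1=4
cmp edx, 0  (cmp 4,0)
jne L2: taken
add ebx, 5 → ebx=34+5=39
shl ebx, 1 → ebx=39<<1=78
sub edx, 1 → edx=4-1=3
cmp edx, 0  (cmp 3,0)
jne L2: taken
add ebx, 5 → ebx=78+5=83
shl ebx, 1 → ebx=83<<1=166
sub edx, 1 → edx=3-1=2
cmp edx, 0  (cmp 2,0)
jne L2: taken
add ebx, 5 → ebx=166+5=171
shl ebx, 1 → ebx=171<<1=342
sub edx, 1 → edx=2-1=1
cmp edx, 0  (cmp 1,0)
jne L2: taken
add ebx, 5 → ebx=342+5=347
shl ebx, 1 → ebx=347<<1=694
sub edx, 1 → edx=1-1=0
cmp edx, 0  (cmp 0,0)
jne L2: not taken
and ebx, 15 → ebx=694&15=6
halt.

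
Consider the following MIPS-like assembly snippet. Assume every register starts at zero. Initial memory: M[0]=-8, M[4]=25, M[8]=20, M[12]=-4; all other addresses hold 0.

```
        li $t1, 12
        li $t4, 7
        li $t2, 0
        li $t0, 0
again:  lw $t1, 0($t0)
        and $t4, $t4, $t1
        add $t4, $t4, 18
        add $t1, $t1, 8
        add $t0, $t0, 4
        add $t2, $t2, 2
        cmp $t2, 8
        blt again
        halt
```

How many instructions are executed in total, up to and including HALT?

37

$t1=12
$t4=7
$t2=0
$t0=0
$t1=M[0]=-8
$t4=7&(-8)=0
$t4=0+18=18
$t1=(-8)+8=0
$t0=0+4=4
$t2=0+2=2
cmp $t2, 8  (cmp 2,8)
blt again: taken
$t1=M[4]=25
$t4=18&25=16
$t4=16+18=34
$t1=25+8=33
$t0=4+4=8
$t2=2+2=4
cmp $t2, 8  (cmp 4,8)
blt again: taken
$t1=M[8]=20
$t4=34&20=0
$t4=0+18=18
$t1=20+8=28
$t0=8+4=12
$t2=4+2=6
cmp $t2, 8  (cmp 6,8)
blt again: taken
$t1=M[12]=-4
$t4=18&(-4)=16
$t4=16+18=34
$t1=(-4)+8=4
$t0=12+4=16
$t2=6+2=8
cmp $t2, 8  (cmp 8,8)
blt again: not taken
halt.
Total executed instructions: 37.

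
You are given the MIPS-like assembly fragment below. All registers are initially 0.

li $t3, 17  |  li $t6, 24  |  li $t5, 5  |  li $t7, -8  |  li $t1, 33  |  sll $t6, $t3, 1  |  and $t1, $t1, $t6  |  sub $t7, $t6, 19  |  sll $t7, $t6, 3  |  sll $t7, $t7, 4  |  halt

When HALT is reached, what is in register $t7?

4352

li $t3, 17 → $t3=17
li $t6, 24 → $t6=24
li $t5, 5 → $t5=5
li $t7, -8 → $t7=-8
li $t1, 33 → $t1=33
sll $t6, $t3, 1 → $t6=17<<1=34
and $t1, $t1, $t6 → $t1=33&34=32
sub $t7, $t6, 19 → $t7=34-19=15
sll $t7, $t6, 3 → $t7=34<<3=272
sll $t7, $t7, 4 → $t7=272<<4=4352
halt.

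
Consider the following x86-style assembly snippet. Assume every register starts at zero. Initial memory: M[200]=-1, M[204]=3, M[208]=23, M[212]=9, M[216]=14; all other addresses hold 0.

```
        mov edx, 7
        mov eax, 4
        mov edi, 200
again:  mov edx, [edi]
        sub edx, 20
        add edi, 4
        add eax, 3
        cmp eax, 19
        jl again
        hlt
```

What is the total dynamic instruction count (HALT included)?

34

after mov edx, 7: edx=7
after mov eax, 4: eax=4
after mov edi, 200: edi=200
after mov edx, [edi]: edx=M[200]=-1
after sub edx, 20: edx=(-1)-20=-21
after add edi, 4: edi=200+4=204
after add eax, 3: eax=4+3=7
cmp eax, 19  (cmp 7,19)
jl again: taken
after mov edx, [edi]: edx=M[204]=3
after sub edx, 20: edx=3-20=-17
after add edi, 4: edi=204+4=208
after add eax, 3: eax=7+3=10
cmp eax, 19  (cmp 10,19)
jl again: taken
after mov edx, [edi]: edx=M[208]=23
after sub edx, 20: edx=23-20=3
after add edi, 4: edi=208+4=212
after add eax, 3: eax=10+3=13
cmp eax, 19  (cmp 13,19)
jl again: taken
after mov edx, [edi]: edx=M[212]=9
after sub edx, 20: edx=9-20=-11
after add edi, 4: edi=212+4=216
after add eax, 3: eax=13+3=16
cmp eax, 19  (cmp 16,19)
jl again: taken
after mov edx, [edi]: edx=M[216]=14
after sub edx, 20: edx=14-20=-6
after add edi, 4: edi=216+4=220
after add eax, 3: eax=16+3=19
cmp eax, 19  (cmp 19,19)
jl again: not taken
halt.
Total executed instructions: 34.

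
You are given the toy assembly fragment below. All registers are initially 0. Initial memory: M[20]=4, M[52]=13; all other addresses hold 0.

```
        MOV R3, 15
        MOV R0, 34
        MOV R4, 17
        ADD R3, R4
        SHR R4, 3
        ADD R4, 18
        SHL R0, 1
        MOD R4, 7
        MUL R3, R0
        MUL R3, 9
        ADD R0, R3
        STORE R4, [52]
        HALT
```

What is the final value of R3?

19584

MOV R3, 15 → R3=15
MOV R0, 34 → R0=34
MOV R4, 17 → R4=17
ADD R3, R4 → R3=15+17=32
SHR R4, 3 → R4=17>>3=2
ADD R4, 18 → R4=2+18=20
SHL R0, 1 → R0=34<<1=68
MOD R4, 7 → R4=20%7=6
MUL R3, R0 → R3=32*68=2176
MUL R3, 9 → R3=2176*9=19584
ADD R0, R3 → R0=68+19584=19652
STORE R4, [52] → M[52]=6
halt.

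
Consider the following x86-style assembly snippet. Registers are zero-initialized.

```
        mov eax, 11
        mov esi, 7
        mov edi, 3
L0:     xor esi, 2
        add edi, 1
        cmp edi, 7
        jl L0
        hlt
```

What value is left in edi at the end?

7

after mov eax, 11: eax=11
after mov esi, 7: esi=7
after mov edi, 3: edi=3
after xor esi, 2: esi=7^2=5
after add edi, 1: edi=3+1=4
cmp edi, 7  (cmp 4,7)
jl L0: taken
after xor esi, 2: esi=5^2=7
after add edi, 1: edi=4+1=5
cmp edi, 7  (cmp 5,7)
jl L0: taken
after xor esi, 2: esi=7^2=5
after add edi, 1: edi=5+1=6
cmp edi, 7  (cmp 6,7)
jl L0: taken
after xor esi, 2: esi=5^2=7
after add edi, 1: edi=6+1=7
cmp edi, 7  (cmp 7,7)
jl L0: not taken
halt.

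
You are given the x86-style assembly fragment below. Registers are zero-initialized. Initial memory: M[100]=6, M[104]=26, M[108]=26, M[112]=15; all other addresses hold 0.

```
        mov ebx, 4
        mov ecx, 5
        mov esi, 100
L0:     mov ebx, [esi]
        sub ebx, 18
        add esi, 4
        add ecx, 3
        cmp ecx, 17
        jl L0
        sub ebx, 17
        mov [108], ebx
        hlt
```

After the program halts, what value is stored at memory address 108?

-20

ebx=4
ecx=5
esi=100
ebx=M[100]=6
ebx=6-18=-12
esi=100+4=104
ecx=5+3=8
cmp ecx, 17  (cmp 8,17)
jl L0: taken
ebx=M[104]=26
ebx=26-18=8
esi=104+4=108
ecx=8+3=11
cmp ecx, 17  (cmp 11,17)
jl L0: taken
ebx=M[108]=26
ebx=26-18=8
esi=108+4=112
ecx=11+3=14
cmp ecx, 17  (cmp 14,17)
jl L0: taken
ebx=M[112]=15
ebx=15-18=-3
esi=112+4=116
ecx=14+3=17
cmp ecx, 17  (cmp 17,17)
jl L0: not taken
ebx=(-3)-17=-20
mov [108], ebx → M[108]=-20
halt.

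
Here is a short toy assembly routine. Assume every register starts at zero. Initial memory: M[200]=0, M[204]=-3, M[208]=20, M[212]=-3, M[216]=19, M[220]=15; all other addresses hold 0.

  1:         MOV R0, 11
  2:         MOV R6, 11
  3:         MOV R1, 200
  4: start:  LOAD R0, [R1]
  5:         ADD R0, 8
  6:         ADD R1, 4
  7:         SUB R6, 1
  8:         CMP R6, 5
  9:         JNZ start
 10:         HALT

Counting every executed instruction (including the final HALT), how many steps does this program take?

40

MOV R0, 11 → R0=11
MOV R6, 11 → R6=11
MOV R1, 200 → R1=200
LOAD R0, [R1] → R0=M[200]=0
ADD R0, 8 → R0=0+8=8
ADD R1, 4 → R1=200+4=204
SUB R6, 1 → R6=11-1=10
CMP R6, 5  (cmp 10,5)
JNZ start: taken
LOAD R0, [R1] → R0=M[204]=-3
ADD R0, 8 → R0=(-3)+8=5
ADD R1, 4 → R1=204+4=208
SUB R6, 1 → R6=10-1=9
CMP R6, 5  (cmp 9,5)
JNZ start: taken
LOAD R0, [R1] → R0=M[208]=20
ADD R0, 8 → R0=20+8=28
ADD R1, 4 → R1=208+4=212
SUB R6, 1 → R6=9-1=8
CMP R6, 5  (cmp 8,5)
JNZ start: taken
LOAD R0, [R1] → R0=M[212]=-3
ADD R0, 8 → R0=(-3)+8=5
ADD R1, 4 → R1=212+4=216
SUB R6, 1 → R6=8-1=7
CMP R6, 5  (cmp 7,5)
JNZ start: taken
LOAD R0, [R1] → R0=M[216]=19
ADD R0, 8 → R0=19+8=27
ADD R1, 4 → R1=216+4=220
SUB R6, 1 → R6=7-1=6
CMP R6, 5  (cmp 6,5)
JNZ start: taken
LOAD R0, [R1] → R0=M[220]=15
ADD R0, 8 → R0=15+8=23
ADD R1, 4 → R1=220+4=224
SUB R6, 1 → R6=6-1=5
CMP R6, 5  (cmp 5,5)
JNZ start: not taken
halt.
Total executed instructions: 40.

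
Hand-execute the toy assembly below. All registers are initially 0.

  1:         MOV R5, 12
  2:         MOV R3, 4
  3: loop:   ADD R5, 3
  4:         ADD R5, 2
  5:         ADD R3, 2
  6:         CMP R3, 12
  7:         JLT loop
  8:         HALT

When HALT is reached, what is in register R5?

R5=12
R3=4
R5=12+3=15
R5=15+2=17
R3=4+2=6
CMP R3, 12  (cmp 6,12)
JLT loop: taken
R5=17+3=20
R5=20+2=22
R3=6+2=8
CMP R3, 12  (cmp 8,12)
JLT loop: taken
R5=22+3=25
R5=25+2=27
R3=8+2=10
CMP R3, 12  (cmp 10,12)
JLT loop: taken
R5=27+3=30
R5=30+2=32
R3=10+2=12
CMP R3, 12  (cmp 12,12)
JLT loop: not taken
halt.

32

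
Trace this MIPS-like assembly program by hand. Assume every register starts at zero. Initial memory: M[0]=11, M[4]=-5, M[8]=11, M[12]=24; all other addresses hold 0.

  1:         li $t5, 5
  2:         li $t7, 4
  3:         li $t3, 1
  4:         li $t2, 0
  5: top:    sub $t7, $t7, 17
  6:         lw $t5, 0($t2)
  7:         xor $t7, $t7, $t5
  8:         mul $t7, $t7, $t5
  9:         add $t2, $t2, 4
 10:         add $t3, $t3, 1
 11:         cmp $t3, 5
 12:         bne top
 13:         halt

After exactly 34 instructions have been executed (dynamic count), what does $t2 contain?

16

li $t5, 5 → $t5=5
li $t7, 4 → $t7=4
li $t3, 1 → $t3=1
li $t2, 0 → $t2=0
sub $t7, $t7, 17 → $t7=4-17=-13
lw $t5, 0($t2) → $t5=M[0]=11
xor $t7, $t7, $t5 → $t7=(-13)^11=-8
mul $t7, $t7, $t5 → $t7=(-8)*11=-88
add $t2, $t2, 4 → $t2=0+4=4
add $t3, $t3, 1 → $t3=1+1=2
cmp $t3, 5  (cmp 2,5)
bne top: taken
sub $t7, $t7, 17 → $t7=(-88)-17=-105
lw $t5, 0($t2) → $t5=M[4]=-5
xor $t7, $t7, $t5 → $t7=(-105)^(-5)=108
mul $t7, $t7, $t5 → $t7=108*(-5)=-540
add $t2, $t2, 4 → $t2=4+4=8
add $t3, $t3, 1 → $t3=2+1=3
cmp $t3, 5  (cmp 3,5)
bne top: taken
sub $t7, $t7, 17 → $t7=(-540)-17=-557
lw $t5, 0($t2) → $t5=M[8]=11
xor $t7, $t7, $t5 → $t7=(-557)^11=-552
mul $t7, $t7, $t5 → $t7=(-552)*11=-6072
add $t2, $t2, 4 → $t2=8+4=12
add $t3, $t3, 1 → $t3=3+1=4
cmp $t3, 5  (cmp 4,5)
bne top: taken
sub $t7, $t7, 17 → $t7=(-6072)-17=-6089
lw $t5, 0($t2) → $t5=M[12]=24
xor $t7, $t7, $t5 → $t7=(-6089)^24=-6097
mul $t7, $t7, $t5 → $t7=(-6097)*24=-146328
add $t2, $t2, 4 → $t2=12+4=16
add $t3, $t3, 1 → $t3=4+1=5
After step 34: $t2 = 16.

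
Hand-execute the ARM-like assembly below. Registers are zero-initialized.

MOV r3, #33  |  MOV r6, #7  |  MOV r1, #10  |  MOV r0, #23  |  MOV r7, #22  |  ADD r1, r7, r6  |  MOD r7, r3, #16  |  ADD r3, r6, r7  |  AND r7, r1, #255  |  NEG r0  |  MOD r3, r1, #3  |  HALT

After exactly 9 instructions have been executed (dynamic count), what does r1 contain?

after MOV r3, #33: r3=33
after MOV r6, #7: r6=7
after MOV r1, #10: r1=10
after MOV r0, #23: r0=23
after MOV r7, #22: r7=22
after ADD r1, r7, r6: r1=22+7=29
after MOD r7, r3, #16: r7=33%16=1
after ADD r3, r6, r7: r3=7+1=8
after AND r7, r1, #255: r7=29&255=29
After step 9: r1 = 29.

29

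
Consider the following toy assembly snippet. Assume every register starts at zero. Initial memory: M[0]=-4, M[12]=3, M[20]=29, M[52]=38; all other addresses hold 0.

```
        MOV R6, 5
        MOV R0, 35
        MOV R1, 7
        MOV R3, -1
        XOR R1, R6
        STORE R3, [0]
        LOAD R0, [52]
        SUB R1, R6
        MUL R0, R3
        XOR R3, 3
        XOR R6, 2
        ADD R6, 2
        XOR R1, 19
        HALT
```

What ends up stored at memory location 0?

-1

R6=5
R0=35
R1=7
R3=-1
R1=7^5=2
STORE R3, [0] → M[0]=-1
R0=M[52]=38
R1=2-5=-3
R0=38*(-1)=-38
R3=(-1)^3=-4
R6=5^2=7
R6=7+2=9
R1=(-3)^19=-18
halt.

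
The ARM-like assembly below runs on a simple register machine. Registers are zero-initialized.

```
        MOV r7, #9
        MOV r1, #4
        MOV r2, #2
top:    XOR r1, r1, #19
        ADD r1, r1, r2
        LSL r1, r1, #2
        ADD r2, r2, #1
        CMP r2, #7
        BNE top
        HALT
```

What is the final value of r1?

after MOV r7, #9: r7=9
after MOV r1, #4: r1=4
after MOV r2, #2: r2=2
after XOR r1, r1, #19: r1=4^19=23
after ADD r1, r1, r2: r1=23+2=25
after LSL r1, r1, #2: r1=25<<2=100
after ADD r2, r2, #1: r2=2+1=3
CMP r2, #7  (cmp 3,7)
BNE top: taken
after XOR r1, r1, #19: r1=100^19=119
after ADD r1, r1, r2: r1=119+3=122
after LSL r1, r1, #2: r1=122<<2=488
after ADD r2, r2, #1: r2=3+1=4
CMP r2, #7  (cmp 4,7)
BNE top: taken
after XOR r1, r1, #19: r1=488^19=507
after ADD r1, r1, r2: r1=507+4=511
after LSL r1, r1, #2: r1=511<<2=2044
after ADD r2, r2, #1: r2=4+1=5
CMP r2, #7  (cmp 5,7)
BNE top: taken
after XOR r1, r1, #19: r1=2044^19=2031
after ADD r1, r1, r2: r1=2031+5=2036
after LSL r1, r1, #2: r1=2036<<2=8144
after ADD r2, r2, #1: r2=5+1=6
CMP r2, #7  (cmp 6,7)
BNE top: taken
after XOR r1, r1, #19: r1=8144^19=8131
after ADD r1, r1, r2: r1=8131+6=8137
after LSL r1, r1, #2: r1=8137<<2=32548
after ADD r2, r2, #1: r2=6+1=7
CMP r2, #7  (cmp 7,7)
BNE top: not taken
halt.

32548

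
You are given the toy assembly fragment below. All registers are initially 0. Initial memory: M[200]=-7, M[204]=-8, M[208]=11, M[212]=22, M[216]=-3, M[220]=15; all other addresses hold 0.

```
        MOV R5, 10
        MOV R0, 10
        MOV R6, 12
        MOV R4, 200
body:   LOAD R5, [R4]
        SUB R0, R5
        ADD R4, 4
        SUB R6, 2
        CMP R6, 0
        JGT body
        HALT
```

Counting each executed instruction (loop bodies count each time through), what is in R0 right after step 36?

-20

after MOV R5, 10: R5=10
after MOV R0, 10: R0=10
after MOV R6, 12: R6=12
after MOV R4, 200: R4=200
after LOAD R5, [R4]: R5=M[200]=-7
after SUB R0, R5: R0=10-(-7)=17
after ADD R4, 4: R4=200+4=204
after SUB R6, 2: R6=12-2=10
CMP R6, 0  (cmp 10,0)
JGT body: taken
after LOAD R5, [R4]: R5=M[204]=-8
after SUB R0, R5: R0=17-(-8)=25
after ADD R4, 4: R4=204+4=208
after SUB R6, 2: R6=10-2=8
CMP R6, 0  (cmp 8,0)
JGT body: taken
after LOAD R5, [R4]: R5=M[208]=11
after SUB R0, R5: R0=25-11=14
after ADD R4, 4: R4=208+4=212
after SUB R6, 2: R6=8-2=6
CMP R6, 0  (cmp 6,0)
JGT body: taken
after LOAD R5, [R4]: R5=M[212]=22
after SUB R0, R5: R0=14-22=-8
after ADD R4, 4: R4=212+4=216
after SUB R6, 2: R6=6-2=4
CMP R6, 0  (cmp 4,0)
JGT body: taken
after LOAD R5, [R4]: R5=M[216]=-3
after SUB R0, R5: R0=(-8)-(-3)=-5
after ADD R4, 4: R4=216+4=220
after SUB R6, 2: R6=4-2=2
CMP R6, 0  (cmp 2,0)
JGT body: taken
after LOAD R5, [R4]: R5=M[220]=15
after SUB R0, R5: R0=(-5)-15=-20
After step 36: R0 = -20.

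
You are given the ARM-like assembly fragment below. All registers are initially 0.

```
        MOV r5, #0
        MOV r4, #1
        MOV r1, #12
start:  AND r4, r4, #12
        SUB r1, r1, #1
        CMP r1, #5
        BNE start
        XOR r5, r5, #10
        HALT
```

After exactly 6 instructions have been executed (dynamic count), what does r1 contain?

r5=0
r4=1
r1=12
r4=1&12=0
r1=12-1=11
CMP r1, #5  (cmp 11,5)
After step 6: r1 = 11.

11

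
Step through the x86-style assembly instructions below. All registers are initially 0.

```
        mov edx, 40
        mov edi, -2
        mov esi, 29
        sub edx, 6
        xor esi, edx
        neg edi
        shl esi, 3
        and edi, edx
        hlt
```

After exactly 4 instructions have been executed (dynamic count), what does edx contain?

34

after mov edx, 40: edx=40
after mov edi, -2: edi=-2
after mov esi, 29: esi=29
after sub edx, 6: edx=40-6=34
After step 4: edx = 34.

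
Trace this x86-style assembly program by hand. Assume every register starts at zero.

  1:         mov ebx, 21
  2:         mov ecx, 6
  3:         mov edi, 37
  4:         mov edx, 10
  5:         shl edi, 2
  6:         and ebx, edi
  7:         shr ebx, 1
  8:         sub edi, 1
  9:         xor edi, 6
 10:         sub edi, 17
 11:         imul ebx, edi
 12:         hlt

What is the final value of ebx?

mov ebx, 21 → ebx=21
mov ecx, 6 → ecx=6
mov edi, 37 → edi=37
mov edx, 10 → edx=10
shl edi, 2 → edi=37<<2=148
and ebx, edi → ebx=21&148=20
shr ebx, 1 → ebx=20>>1=10
sub edi, 1 → edi=148-1=147
xor edi, 6 → edi=147^6=149
sub edi, 17 → edi=149-17=132
imul ebx, edi → ebx=10*132=1320
halt.

1320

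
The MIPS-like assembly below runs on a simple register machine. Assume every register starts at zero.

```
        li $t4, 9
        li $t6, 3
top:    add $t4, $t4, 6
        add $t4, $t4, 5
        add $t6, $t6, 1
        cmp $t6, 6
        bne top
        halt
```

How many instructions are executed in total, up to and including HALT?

18

li $t4, 9 → $t4=9
li $t6, 3 → $t6=3
add $t4, $t4, 6 → $t4=9+6=15
add $t4, $t4, 5 → $t4=15+5=20
add $t6, $t6, 1 → $t6=3+1=4
cmp $t6, 6  (cmp 4,6)
bne top: taken
add $t4, $t4, 6 → $t4=20+6=26
add $t4, $t4, 5 → $t4=26+5=31
add $t6, $t6, 1 → $t6=4+1=5
cmp $t6, 6  (cmp 5,6)
bne top: taken
add $t4, $t4, 6 → $t4=31+6=37
add $t4, $t4, 5 → $t4=37+5=42
add $t6, $t6, 1 → $t6=5+1=6
cmp $t6, 6  (cmp 6,6)
bne top: not taken
halt.
Total executed instructions: 18.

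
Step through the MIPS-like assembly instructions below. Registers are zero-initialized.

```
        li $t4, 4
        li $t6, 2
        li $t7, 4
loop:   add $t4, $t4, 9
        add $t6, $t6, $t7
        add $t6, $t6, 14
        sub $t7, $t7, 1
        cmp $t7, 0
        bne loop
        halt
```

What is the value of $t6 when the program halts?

68

$t4=4
$t6=2
$t7=4
$t4=4+9=13
$t6=2+4=6
$t6=6+14=20
$t7=4-1=3
cmp $t7, 0  (cmp 3,0)
bne loop: taken
$t4=13+9=22
$t6=20+3=23
$t6=23+14=37
$t7=3-1=2
cmp $t7, 0  (cmp 2,0)
bne loop: taken
$t4=22+9=31
$t6=37+2=39
$t6=39+14=53
$t7=2-1=1
cmp $t7, 0  (cmp 1,0)
bne loop: taken
$t4=31+9=40
$t6=53+1=54
$t6=54+14=68
$t7=1-1=0
cmp $t7, 0  (cmp 0,0)
bne loop: not taken
halt.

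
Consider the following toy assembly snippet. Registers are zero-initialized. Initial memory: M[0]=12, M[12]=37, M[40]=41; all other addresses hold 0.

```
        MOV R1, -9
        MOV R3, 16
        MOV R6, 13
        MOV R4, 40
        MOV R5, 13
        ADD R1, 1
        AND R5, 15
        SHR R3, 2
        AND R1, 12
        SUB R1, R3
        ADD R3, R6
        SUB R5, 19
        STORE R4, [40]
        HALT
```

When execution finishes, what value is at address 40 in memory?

40

after MOV R1, -9: R1=-9
after MOV R3, 16: R3=16
after MOV R6, 13: R6=13
after MOV R4, 40: R4=40
after MOV R5, 13: R5=13
after ADD R1, 1: R1=(-9)+1=-8
after AND R5, 15: R5=13&15=13
after SHR R3, 2: R3=16>>2=4
after AND R1, 12: R1=(-8)&12=8
after SUB R1, R3: R1=8-4=4
after ADD R3, R6: R3=4+13=17
after SUB R5, 19: R5=13-19=-6
STORE R4, [40] → M[40]=40
halt.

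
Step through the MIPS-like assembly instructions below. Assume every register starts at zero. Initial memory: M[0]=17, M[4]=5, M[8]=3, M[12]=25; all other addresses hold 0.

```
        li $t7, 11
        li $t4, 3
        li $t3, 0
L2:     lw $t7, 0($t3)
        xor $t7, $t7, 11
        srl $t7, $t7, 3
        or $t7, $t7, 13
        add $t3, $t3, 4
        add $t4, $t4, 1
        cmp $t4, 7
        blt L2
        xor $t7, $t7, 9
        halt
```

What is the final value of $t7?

after li $t7, 11: $t7=11
after li $t4, 3: $t4=3
after li $t3, 0: $t3=0
after lw $t7, 0($t3): $t7=M[0]=17
after xor $t7, $t7, 11: $t7=17^11=26
after srl $t7, $t7, 3: $t7=26>>3=3
after or $t7, $t7, 13: $t7=3|13=15
after add $t3, $t3, 4: $t3=0+4=4
after add $t4, $t4, 1: $t4=3+1=4
cmp $t4, 7  (cmp 4,7)
blt L2: taken
after lw $t7, 0($t3): $t7=M[4]=5
after xor $t7, $t7, 11: $t7=5^11=14
after srl $t7, $t7, 3: $t7=14>>3=1
after or $t7, $t7, 13: $t7=1|13=13
after add $t3, $t3, 4: $t3=4+4=8
after add $t4, $t4, 1: $t4=4+1=5
cmp $t4, 7  (cmp 5,7)
blt L2: taken
after lw $t7, 0($t3): $t7=M[8]=3
after xor $t7, $t7, 11: $t7=3^11=8
after srl $t7, $t7, 3: $t7=8>>3=1
after or $t7, $t7, 13: $t7=1|13=13
after add $t3, $t3, 4: $t3=8+4=12
after add $t4, $t4, 1: $t4=5+1=6
cmp $t4, 7  (cmp 6,7)
blt L2: taken
after lw $t7, 0($t3): $t7=M[12]=25
after xor $t7, $t7, 11: $t7=25^11=18
after srl $t7, $t7, 3: $t7=18>>3=2
after or $t7, $t7, 13: $t7=2|13=15
after add $t3, $t3, 4: $t3=12+4=16
after add $t4, $t4, 1: $t4=6+1=7
cmp $t4, 7  (cmp 7,7)
blt L2: not taken
after xor $t7, $t7, 9: $t7=15^9=6
halt.

6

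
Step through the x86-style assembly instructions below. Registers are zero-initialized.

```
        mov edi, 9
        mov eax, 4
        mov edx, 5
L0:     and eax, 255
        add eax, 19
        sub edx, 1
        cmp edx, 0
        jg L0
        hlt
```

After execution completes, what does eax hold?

99

after mov edi, 9: edi=9
after mov eax, 4: eax=4
after mov edx, 5: edx=5
after and eax, 255: eax=4&255=4
after add eax, 19: eax=4+19=23
after sub edx, 1: edx=5-1=4
cmp edx, 0  (cmp 4,0)
jg L0: taken
after and eax, 255: eax=23&255=23
after add eax, 19: eax=23+19=42
after sub edx, 1: edx=4-1=3
cmp edx, 0  (cmp 3,0)
jg L0: taken
after and eax, 255: eax=42&255=42
after add eax, 19: eax=42+19=61
after sub edx, 1: edx=3-1=2
cmp edx, 0  (cmp 2,0)
jg L0: taken
after and eax, 255: eax=61&255=61
after add eax, 19: eax=61+19=80
after sub edx, 1: edx=2-1=1
cmp edx, 0  (cmp 1,0)
jg L0: taken
after and eax, 255: eax=80&255=80
after add eax, 19: eax=80+19=99
after sub edx, 1: edx=1-1=0
cmp edx, 0  (cmp 0,0)
jg L0: not taken
halt.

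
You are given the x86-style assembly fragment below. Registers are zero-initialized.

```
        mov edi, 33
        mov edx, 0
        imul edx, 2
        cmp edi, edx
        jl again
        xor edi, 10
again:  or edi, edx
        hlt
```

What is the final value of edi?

mov edi, 33 → edi=33
mov edx, 0 → edx=0
imul edx, 2 → edx=0*2=0
cmp edi, edx  (cmp 33,0)
jl again: not taken
xor edi, 10 → edi=33^10=43
or edi, edx → edi=43|0=43
halt.

43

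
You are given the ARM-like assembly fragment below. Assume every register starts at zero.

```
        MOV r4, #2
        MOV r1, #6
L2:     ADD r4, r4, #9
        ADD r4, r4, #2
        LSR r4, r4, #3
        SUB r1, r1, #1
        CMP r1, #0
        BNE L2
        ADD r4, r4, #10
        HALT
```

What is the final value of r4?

11

r4=2
r1=6
r4=2+9=11
r4=11+2=13
r4=13>>3=1
r1=6-1=5
CMP r1, #0  (cmp 5,0)
BNE L2: taken
r4=1+9=10
r4=10+2=12
r4=12>>3=1
r1=5-1=4
CMP r1, #0  (cmp 4,0)
BNE L2: taken
r4=1+9=10
r4=10+2=12
r4=12>>3=1
r1=4-1=3
CMP r1, #0  (cmp 3,0)
BNE L2: taken
r4=1+9=10
r4=10+2=12
r4=12>>3=1
r1=3-1=2
CMP r1, #0  (cmp 2,0)
BNE L2: taken
r4=1+9=10
r4=10+2=12
r4=12>>3=1
r1=2-1=1
CMP r1, #0  (cmp 1,0)
BNE L2: taken
r4=1+9=10
r4=10+2=12
r4=12>>3=1
r1=1-1=0
CMP r1, #0  (cmp 0,0)
BNE L2: not taken
r4=1+10=11
halt.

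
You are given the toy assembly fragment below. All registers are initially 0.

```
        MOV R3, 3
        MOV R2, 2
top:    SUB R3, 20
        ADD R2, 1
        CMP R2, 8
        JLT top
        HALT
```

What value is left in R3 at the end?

MOV R3, 3 → R3=3
MOV R2, 2 → R2=2
SUB R3, 20 → R3=3-20=-17
ADD R2, 1 → R2=2+1=3
CMP R2, 8  (cmp 3,8)
JLT top: taken
SUB R3, 20 → R3=(-17)-20=-37
ADD R2, 1 → R2=3+1=4
CMP R2, 8  (cmp 4,8)
JLT top: taken
SUB R3, 20 → R3=(-37)-20=-57
ADD R2, 1 → R2=4+1=5
CMP R2, 8  (cmp 5,8)
JLT top: taken
SUB R3, 20 → R3=(-57)-20=-77
ADD R2, 1 → R2=5+1=6
CMP R2, 8  (cmp 6,8)
JLT top: taken
SUB R3, 20 → R3=(-77)-20=-97
ADD R2, 1 → R2=6+1=7
CMP R2, 8  (cmp 7,8)
JLT top: taken
SUB R3, 20 → R3=(-97)-20=-117
ADD R2, 1 → R2=7+1=8
CMP R2, 8  (cmp 8,8)
JLT top: not taken
halt.

-117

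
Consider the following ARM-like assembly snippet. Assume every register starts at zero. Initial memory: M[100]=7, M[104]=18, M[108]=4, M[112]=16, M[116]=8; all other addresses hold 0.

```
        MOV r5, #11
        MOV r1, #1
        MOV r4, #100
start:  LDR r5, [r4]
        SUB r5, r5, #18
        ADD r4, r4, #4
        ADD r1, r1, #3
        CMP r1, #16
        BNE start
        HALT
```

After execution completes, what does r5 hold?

-10

MOV r5, #11 → r5=11
MOV r1, #1 → r1=1
MOV r4, #100 → r4=100
LDR r5, [r4] → r5=M[100]=7
SUB r5, r5, #18 → r5=7-18=-11
ADD r4, r4, #4 → r4=100+4=104
ADD r1, r1, #3 → r1=1+3=4
CMP r1, #16  (cmp 4,16)
BNE start: taken
LDR r5, [r4] → r5=M[104]=18
SUB r5, r5, #18 → r5=18-18=0
ADD r4, r4, #4 → r4=104+4=108
ADD r1, r1, #3 → r1=4+3=7
CMP r1, #16  (cmp 7,16)
BNE start: taken
LDR r5, [r4] → r5=M[108]=4
SUB r5, r5, #18 → r5=4-18=-14
ADD r4, r4, #4 → r4=108+4=112
ADD r1, r1, #3 → r1=7+3=10
CMP r1, #16  (cmp 10,16)
BNE start: taken
LDR r5, [r4] → r5=M[112]=16
SUB r5, r5, #18 → r5=16-18=-2
ADD r4, r4, #4 → r4=112+4=116
ADD r1, r1, #3 → r1=10+3=13
CMP r1, #16  (cmp 13,16)
BNE start: taken
LDR r5, [r4] → r5=M[116]=8
SUB r5, r5, #18 → r5=8-18=-10
ADD r4, r4, #4 → r4=116+4=120
ADD r1, r1, #3 → r1=13+3=16
CMP r1, #16  (cmp 16,16)
BNE start: not taken
halt.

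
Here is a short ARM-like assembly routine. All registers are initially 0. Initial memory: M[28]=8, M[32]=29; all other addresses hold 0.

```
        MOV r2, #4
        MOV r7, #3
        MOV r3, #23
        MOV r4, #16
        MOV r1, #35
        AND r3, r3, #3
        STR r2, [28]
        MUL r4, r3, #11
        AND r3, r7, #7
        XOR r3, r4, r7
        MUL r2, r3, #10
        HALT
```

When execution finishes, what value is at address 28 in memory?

4

after MOV r2, #4: r2=4
after MOV r7, #3: r7=3
after MOV r3, #23: r3=23
after MOV r4, #16: r4=16
after MOV r1, #35: r1=35
after AND r3, r3, #3: r3=23&3=3
STR r2, [28] → M[28]=4
after MUL r4, r3, #11: r4=3*11=33
after AND r3, r7, #7: r3=3&7=3
after XOR r3, r4, r7: r3=33^3=34
after MUL r2, r3, #10: r2=34*10=340
halt.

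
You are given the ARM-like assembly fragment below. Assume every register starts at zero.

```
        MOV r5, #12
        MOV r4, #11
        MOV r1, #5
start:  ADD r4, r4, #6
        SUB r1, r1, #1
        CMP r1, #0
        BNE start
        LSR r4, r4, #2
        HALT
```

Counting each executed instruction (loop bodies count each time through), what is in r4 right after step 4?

17

r5=12
r4=11
r1=5
r4=11+6=17
After step 4: r4 = 17.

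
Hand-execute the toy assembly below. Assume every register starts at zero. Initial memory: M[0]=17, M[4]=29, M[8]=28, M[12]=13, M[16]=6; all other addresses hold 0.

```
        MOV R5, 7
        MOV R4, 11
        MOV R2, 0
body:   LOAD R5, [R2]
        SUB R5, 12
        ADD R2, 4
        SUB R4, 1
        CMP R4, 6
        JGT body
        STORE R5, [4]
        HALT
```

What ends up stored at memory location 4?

after MOV R5, 7: R5=7
after MOV R4, 11: R4=11
after MOV R2, 0: R2=0
after LOAD R5, [R2]: R5=M[0]=17
after SUB R5, 12: R5=17-12=5
after ADD R2, 4: R2=0+4=4
after SUB R4, 1: R4=11-1=10
CMP R4, 6  (cmp 10,6)
JGT body: taken
after LOAD R5, [R2]: R5=M[4]=29
after SUB R5, 12: R5=29-12=17
after ADD R2, 4: R2=4+4=8
after SUB R4, 1: R4=10-1=9
CMP R4, 6  (cmp 9,6)
JGT body: taken
after LOAD R5, [R2]: R5=M[8]=28
after SUB R5, 12: R5=28-12=16
after ADD R2, 4: R2=8+4=12
after SUB R4, 1: R4=9-1=8
CMP R4, 6  (cmp 8,6)
JGT body: taken
after LOAD R5, [R2]: R5=M[12]=13
after SUB R5, 12: R5=13-12=1
after ADD R2, 4: R2=12+4=16
after SUB R4, 1: R4=8-1=7
CMP R4, 6  (cmp 7,6)
JGT body: taken
after LOAD R5, [R2]: R5=M[16]=6
after SUB R5, 12: R5=6-12=-6
after ADD R2, 4: R2=16+4=20
after SUB R4, 1: R4=7-1=6
CMP R4, 6  (cmp 6,6)
JGT body: not taken
STORE R5, [4] → M[4]=-6
halt.

-6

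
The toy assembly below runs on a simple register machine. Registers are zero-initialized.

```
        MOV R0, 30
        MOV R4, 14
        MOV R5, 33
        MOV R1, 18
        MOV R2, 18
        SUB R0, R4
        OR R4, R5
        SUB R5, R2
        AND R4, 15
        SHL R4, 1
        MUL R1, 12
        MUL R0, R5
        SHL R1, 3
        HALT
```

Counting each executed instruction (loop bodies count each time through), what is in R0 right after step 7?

16

MOV R0, 30 → R0=30
MOV R4, 14 → R4=14
MOV R5, 33 → R5=33
MOV R1, 18 → R1=18
MOV R2, 18 → R2=18
SUB R0, R4 → R0=30-14=16
OR R4, R5 → R4=14|33=47
After step 7: R0 = 16.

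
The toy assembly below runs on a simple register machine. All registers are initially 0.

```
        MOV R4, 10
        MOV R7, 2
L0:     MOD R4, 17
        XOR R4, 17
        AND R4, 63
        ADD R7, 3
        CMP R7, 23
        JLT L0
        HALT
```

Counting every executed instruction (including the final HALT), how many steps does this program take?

45

R4=10
R7=2
R4=10%17=10
R4=10^17=27
R4=27&63=27
R7=2+3=5
CMP R7, 23  (cmp 5,23)
JLT L0: taken
R4=27%17=10
R4=10^17=27
R4=27&63=27
R7=5+3=8
CMP R7, 23  (cmp 8,23)
JLT L0: taken
R4=27%17=10
R4=10^17=27
R4=27&63=27
R7=8+3=11
CMP R7, 23  (cmp 11,23)
JLT L0: taken
R4=27%17=10
R4=10^17=27
R4=27&63=27
R7=11+3=14
CMP R7, 23  (cmp 14,23)
JLT L0: taken
R4=27%17=10
R4=10^17=27
R4=27&63=27
R7=14+3=17
CMP R7, 23  (cmp 17,23)
JLT L0: taken
R4=27%17=10
R4=10^17=27
R4=27&63=27
R7=17+3=20
CMP R7, 23  (cmp 20,23)
JLT L0: taken
R4=27%17=10
R4=10^17=27
R4=27&63=27
R7=20+3=23
CMP R7, 23  (cmp 23,23)
JLT L0: not taken
halt.
Total executed instructions: 45.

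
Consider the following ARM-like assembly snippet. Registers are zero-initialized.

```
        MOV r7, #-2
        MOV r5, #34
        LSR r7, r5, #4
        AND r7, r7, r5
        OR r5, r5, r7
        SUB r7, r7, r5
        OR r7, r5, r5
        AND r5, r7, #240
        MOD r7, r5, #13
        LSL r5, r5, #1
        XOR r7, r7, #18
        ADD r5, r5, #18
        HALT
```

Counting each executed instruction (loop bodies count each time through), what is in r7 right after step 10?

6

after MOV r7, #-2: r7=-2
after MOV r5, #34: r5=34
after LSR r7, r5, #4: r7=34>>4=2
after AND r7, r7, r5: r7=2&34=2
after OR r5, r5, r7: r5=34|2=34
after SUB r7, r7, r5: r7=2-34=-32
after OR r7, r5, r5: r7=34|34=34
after AND r5, r7, #240: r5=34&240=32
after MOD r7, r5, #13: r7=32%13=6
after LSL r5, r5, #1: r5=32<<1=64
After step 10: r7 = 6.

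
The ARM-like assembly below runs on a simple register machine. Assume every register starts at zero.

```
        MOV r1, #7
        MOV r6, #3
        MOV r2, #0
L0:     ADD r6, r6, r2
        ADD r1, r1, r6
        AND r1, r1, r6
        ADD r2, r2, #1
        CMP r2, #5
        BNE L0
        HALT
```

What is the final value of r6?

r1=7
r6=3
r2=0
r6=3+0=3
r1=7+3=10
r1=10&3=2
r2=0+1=1
CMP r2, #5  (cmp 1,5)
BNE L0: taken
r6=3+1=4
r1=2+4=6
r1=6&4=4
r2=1+1=2
CMP r2, #5  (cmp 2,5)
BNE L0: taken
r6=4+2=6
r1=4+6=10
r1=10&6=2
r2=2+1=3
CMP r2, #5  (cmp 3,5)
BNE L0: taken
r6=6+3=9
r1=2+9=11
r1=11&9=9
r2=3+1=4
CMP r2, #5  (cmp 4,5)
BNE L0: taken
r6=9+4=13
r1=9+13=22
r1=22&13=4
r2=4+1=5
CMP r2, #5  (cmp 5,5)
BNE L0: not taken
halt.

13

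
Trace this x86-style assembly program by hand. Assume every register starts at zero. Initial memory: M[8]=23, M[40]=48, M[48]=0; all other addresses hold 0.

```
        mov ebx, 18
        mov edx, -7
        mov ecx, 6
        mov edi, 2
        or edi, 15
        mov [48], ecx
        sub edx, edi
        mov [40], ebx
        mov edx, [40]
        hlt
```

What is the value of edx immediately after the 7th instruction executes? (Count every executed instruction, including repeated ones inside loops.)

-22

ebx=18
edx=-7
ecx=6
edi=2
edi=2|15=15
mov [48], ecx → M[48]=6
edx=(-7)-15=-22
After step 7: edx = -22.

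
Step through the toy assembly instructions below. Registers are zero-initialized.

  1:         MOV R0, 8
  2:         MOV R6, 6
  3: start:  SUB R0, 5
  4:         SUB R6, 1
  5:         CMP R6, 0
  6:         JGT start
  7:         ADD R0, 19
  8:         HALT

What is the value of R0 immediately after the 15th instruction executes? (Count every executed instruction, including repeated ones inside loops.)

after MOV R0, 8: R0=8
after MOV R6, 6: R6=6
after SUB R0, 5: R0=8-5=3
after SUB R6, 1: R6=6-1=5
CMP R6, 0  (cmp 5,0)
JGT start: taken
after SUB R0, 5: R0=3-5=-2
after SUB R6, 1: R6=5-1=4
CMP R6, 0  (cmp 4,0)
JGT start: taken
after SUB R0, 5: R0=(-2)-5=-7
after SUB R6, 1: R6=4-1=3
CMP R6, 0  (cmp 3,0)
JGT start: taken
after SUB R0, 5: R0=(-7)-5=-12
After step 15: R0 = -12.

-12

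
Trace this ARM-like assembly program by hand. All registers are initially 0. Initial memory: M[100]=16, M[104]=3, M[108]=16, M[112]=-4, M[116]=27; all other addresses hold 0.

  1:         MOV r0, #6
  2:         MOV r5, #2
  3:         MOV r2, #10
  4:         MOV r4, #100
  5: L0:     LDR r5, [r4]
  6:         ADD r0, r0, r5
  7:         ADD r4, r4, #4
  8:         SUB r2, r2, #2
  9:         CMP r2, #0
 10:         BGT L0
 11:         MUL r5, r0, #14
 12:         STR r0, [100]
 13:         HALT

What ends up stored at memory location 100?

64

after MOV r0, #6: r0=6
after MOV r5, #2: r5=2
after MOV r2, #10: r2=10
after MOV r4, #100: r4=100
after LDR r5, [r4]: r5=M[100]=16
after ADD r0, r0, r5: r0=6+16=22
after ADD r4, r4, #4: r4=100+4=104
after SUB r2, r2, #2: r2=10-2=8
CMP r2, #0  (cmp 8,0)
BGT L0: taken
after LDR r5, [r4]: r5=M[104]=3
after ADD r0, r0, r5: r0=22+3=25
after ADD r4, r4, #4: r4=104+4=108
after SUB r2, r2, #2: r2=8-2=6
CMP r2, #0  (cmp 6,0)
BGT L0: taken
after LDR r5, [r4]: r5=M[108]=16
after ADD r0, r0, r5: r0=25+16=41
after ADD r4, r4, #4: r4=108+4=112
after SUB r2, r2, #2: r2=6-2=4
CMP r2, #0  (cmp 4,0)
BGT L0: taken
after LDR r5, [r4]: r5=M[112]=-4
after ADD r0, r0, r5: r0=41+(-4)=37
after ADD r4, r4, #4: r4=112+4=116
after SUB r2, r2, #2: r2=4-2=2
CMP r2, #0  (cmp 2,0)
BGT L0: taken
after LDR r5, [r4]: r5=M[116]=27
after ADD r0, r0, r5: r0=37+27=64
after ADD r4, r4, #4: r4=116+4=120
after SUB r2, r2, #2: r2=2-2=0
CMP r2, #0  (cmp 0,0)
BGT L0: not taken
after MUL r5, r0, #14: r5=64*14=896
STR r0, [100] → M[100]=64
halt.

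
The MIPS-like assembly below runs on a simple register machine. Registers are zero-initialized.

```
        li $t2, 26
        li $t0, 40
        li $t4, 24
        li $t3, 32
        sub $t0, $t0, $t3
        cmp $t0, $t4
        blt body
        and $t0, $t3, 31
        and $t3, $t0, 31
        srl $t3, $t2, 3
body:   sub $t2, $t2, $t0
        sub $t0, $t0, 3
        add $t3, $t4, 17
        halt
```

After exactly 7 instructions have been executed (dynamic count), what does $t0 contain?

after li $t2, 26: $t2=26
after li $t0, 40: $t0=40
after li $t4, 24: $t4=24
after li $t3, 32: $t3=32
after sub $t0, $t0, $t3: $t0=40-32=8
cmp $t0, $t4  (cmp 8,24)
blt body: taken
After step 7: $t0 = 8.

8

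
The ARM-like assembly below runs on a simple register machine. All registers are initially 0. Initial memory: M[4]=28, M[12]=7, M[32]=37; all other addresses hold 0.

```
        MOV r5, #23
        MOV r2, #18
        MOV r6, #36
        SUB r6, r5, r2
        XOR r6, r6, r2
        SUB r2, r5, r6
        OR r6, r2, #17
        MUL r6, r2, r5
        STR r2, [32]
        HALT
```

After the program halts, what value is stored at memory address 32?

0

MOV r5, #23 → r5=23
MOV r2, #18 → r2=18
MOV r6, #36 → r6=36
SUB r6, r5, r2 → r6=23-18=5
XOR r6, r6, r2 → r6=5^18=23
SUB r2, r5, r6 → r2=23-23=0
OR r6, r2, #17 → r6=0|17=17
MUL r6, r2, r5 → r6=0*23=0
STR r2, [32] → M[32]=0
halt.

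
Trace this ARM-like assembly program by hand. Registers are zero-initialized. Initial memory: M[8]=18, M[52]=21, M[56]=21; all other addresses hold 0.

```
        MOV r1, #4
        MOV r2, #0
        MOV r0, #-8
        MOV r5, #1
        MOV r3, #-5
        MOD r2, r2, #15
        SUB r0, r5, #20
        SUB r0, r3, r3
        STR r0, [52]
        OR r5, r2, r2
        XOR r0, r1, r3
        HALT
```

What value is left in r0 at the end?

-1

MOV r1, #4 → r1=4
MOV r2, #0 → r2=0
MOV r0, #-8 → r0=-8
MOV r5, #1 → r5=1
MOV r3, #-5 → r3=-5
MOD r2, r2, #15 → r2=0%15=0
SUB r0, r5, #20 → r0=1-20=-19
SUB r0, r3, r3 → r0=(-5)-(-5)=0
STR r0, [52] → M[52]=0
OR r5, r2, r2 → r5=0|0=0
XOR r0, r1, r3 → r0=4^(-5)=-1
halt.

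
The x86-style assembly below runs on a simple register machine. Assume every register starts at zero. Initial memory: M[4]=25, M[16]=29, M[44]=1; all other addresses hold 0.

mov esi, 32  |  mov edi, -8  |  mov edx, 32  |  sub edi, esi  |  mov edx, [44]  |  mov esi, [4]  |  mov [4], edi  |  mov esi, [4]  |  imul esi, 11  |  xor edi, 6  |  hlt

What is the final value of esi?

esi=32
edi=-8
edx=32
edi=(-8)-32=-40
edx=M[44]=1
esi=M[4]=25
mov [4], edi → M[4]=-40
esi=M[4]=-40
esi=(-40)*11=-440
edi=(-40)^6=-34
halt.

-440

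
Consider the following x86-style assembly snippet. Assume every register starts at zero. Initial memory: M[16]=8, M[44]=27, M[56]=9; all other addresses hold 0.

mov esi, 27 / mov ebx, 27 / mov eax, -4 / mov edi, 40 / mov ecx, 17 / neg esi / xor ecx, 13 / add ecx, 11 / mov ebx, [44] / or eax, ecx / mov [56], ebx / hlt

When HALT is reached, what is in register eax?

mov esi, 27 → esi=27
mov ebx, 27 → ebx=27
mov eax, -4 → eax=-4
mov edi, 40 → edi=40
mov ecx, 17 → ecx=17
neg esi → esi=-(27)=-27
xor ecx, 13 → ecx=17^13=28
add ecx, 11 → ecx=28+11=39
mov ebx, [44] → ebx=M[44]=27
or eax, ecx → eax=(-4)|39=-1
mov [56], ebx → M[56]=27
halt.

-1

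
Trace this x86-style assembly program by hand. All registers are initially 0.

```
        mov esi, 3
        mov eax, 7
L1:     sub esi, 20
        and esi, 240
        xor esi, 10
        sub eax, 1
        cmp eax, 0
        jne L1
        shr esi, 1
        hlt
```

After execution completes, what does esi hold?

69

mov esi, 3 → esi=3
mov eax, 7 → eax=7
sub esi, 20 → esi=3-20=-17
and esi, 240 → esi=(-17)&240=224
xor esi, 10 → esi=224^10=234
sub eax, 1 → eax=7-1=6
cmp eax, 0  (cmp 6,0)
jne L1: taken
sub esi, 20 → esi=234-20=214
and esi, 240 → esi=214&240=208
xor esi, 10 → esi=208^10=218
sub eax, 1 → eax=6-1=5
cmp eax, 0  (cmp 5,0)
jne L1: taken
sub esi, 20 → esi=218-20=198
and esi, 240 → esi=198&240=192
xor esi, 10 → esi=192^10=202
sub eax, 1 → eax=5-1=4
cmp eax, 0  (cmp 4,0)
jne L1: taken
sub esi, 20 → esi=202-20=182
and esi, 240 → esi=182&240=176
xor esi, 10 → esi=176^10=186
sub eax, 1 → eax=4-1=3
cmp eax, 0  (cmp 3,0)
jne L1: taken
sub esi, 20 → esi=186-20=166
and esi, 240 → esi=166&240=160
xor esi, 10 → esi=160^10=170
sub eax, 1 → eax=3-1=2
cmp eax, 0  (cmp 2,0)
jne L1: taken
sub esi, 20 → esi=170-20=150
and esi, 240 → esi=150&240=144
xor esi, 10 → esi=144^10=154
sub eax, 1 → eax=2-1=1
cmp eax, 0  (cmp 1,0)
jne L1: taken
sub esi, 20 → esi=154-20=134
and esi, 240 → esi=134&240=128
xor esi, 10 → esi=128^10=138
sub eax, 1 → eax=1-1=0
cmp eax, 0  (cmp 0,0)
jne L1: not taken
shr esi, 1 → esi=138>>1=69
halt.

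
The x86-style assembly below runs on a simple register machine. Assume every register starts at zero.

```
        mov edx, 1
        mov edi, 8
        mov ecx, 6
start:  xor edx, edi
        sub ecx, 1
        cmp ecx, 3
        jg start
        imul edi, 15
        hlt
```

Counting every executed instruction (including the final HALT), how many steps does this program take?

17

edx=1
edi=8
ecx=6
edx=1^8=9
ecx=6-1=5
cmp ecx, 3  (cmp 5,3)
jg start: taken
edx=9^8=1
ecx=5-1=4
cmp ecx, 3  (cmp 4,3)
jg start: taken
edx=1^8=9
ecx=4-1=3
cmp ecx, 3  (cmp 3,3)
jg start: not taken
edi=8*15=120
halt.
Total executed instructions: 17.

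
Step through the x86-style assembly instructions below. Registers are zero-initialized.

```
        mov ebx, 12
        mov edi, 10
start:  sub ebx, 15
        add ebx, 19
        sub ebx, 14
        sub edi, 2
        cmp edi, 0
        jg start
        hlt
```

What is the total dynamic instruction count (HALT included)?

mov ebx, 12 → ebx=12
mov edi, 10 → edi=10
sub ebx, 15 → ebx=12-15=-3
add ebx, 19 → ebx=(-3)+19=16
sub ebx, 14 → ebx=16-14=2
sub edi, 2 → edi=10-2=8
cmp edi, 0  (cmp 8,0)
jg start: taken
sub ebx, 15 → ebx=2-15=-13
add ebx, 19 → ebx=(-13)+19=6
sub ebx, 14 → ebx=6-14=-8
sub edi, 2 → edi=8-2=6
cmp edi, 0  (cmp 6,0)
jg start: taken
sub ebx, 15 → ebx=(-8)-15=-23
add ebx, 19 → ebx=(-23)+19=-4
sub ebx, 14 → ebx=(-4)-14=-18
sub edi, 2 → edi=6-2=4
cmp edi, 0  (cmp 4,0)
jg start: taken
sub ebx, 15 → ebx=(-18)-15=-33
add ebx, 19 → ebx=(-33)+19=-14
sub ebx, 14 → ebx=(-14)-14=-28
sub edi, 2 → edi=4-2=2
cmp edi, 0  (cmp 2,0)
jg start: taken
sub ebx, 15 → ebx=(-28)-15=-43
add ebx, 19 → ebx=(-43)+19=-24
sub ebx, 14 → ebx=(-24)-14=-38
sub edi, 2 → edi=2-2=0
cmp edi, 0  (cmp 0,0)
jg start: not taken
halt.
Total executed instructions: 33.

33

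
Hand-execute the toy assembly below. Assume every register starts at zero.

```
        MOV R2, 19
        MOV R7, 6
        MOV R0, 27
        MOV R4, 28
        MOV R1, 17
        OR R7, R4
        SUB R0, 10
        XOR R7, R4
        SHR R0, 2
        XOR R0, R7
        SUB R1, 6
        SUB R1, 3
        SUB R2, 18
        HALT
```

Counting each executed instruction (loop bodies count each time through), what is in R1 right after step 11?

after MOV R2, 19: R2=19
after MOV R7, 6: R7=6
after MOV R0, 27: R0=27
after MOV R4, 28: R4=28
after MOV R1, 17: R1=17
after OR R7, R4: R7=6|28=30
after SUB R0, 10: R0=27-10=17
after XOR R7, R4: R7=30^28=2
after SHR R0, 2: R0=17>>2=4
after XOR R0, R7: R0=4^2=6
after SUB R1, 6: R1=17-6=11
After step 11: R1 = 11.

11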